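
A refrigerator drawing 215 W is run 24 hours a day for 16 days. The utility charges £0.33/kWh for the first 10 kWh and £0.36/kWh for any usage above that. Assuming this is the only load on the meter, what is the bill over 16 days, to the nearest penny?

£29.42

Runtime = 24 h × 16 = 384 h
Energy = 0.215 kW × 384 h = 82.56 kWh
Tier 1 (0–10 kWh): 10 × £0.33 = £3.3
Above 10 kWh: 72.56 × £0.36 = £26.1216
Bill = £29.42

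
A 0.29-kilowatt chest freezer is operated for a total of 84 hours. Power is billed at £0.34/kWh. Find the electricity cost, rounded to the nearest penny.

Energy = 0.29 kW × 84 h = 24.36 kWh
Cost = 24.36 kWh × £0.34/kWh = £8.28

£8.28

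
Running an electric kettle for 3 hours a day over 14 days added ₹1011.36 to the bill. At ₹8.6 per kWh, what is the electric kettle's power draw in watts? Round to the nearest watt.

Energy = ₹1011.36 ÷ ₹8.6/kWh = 117.6 kWh
Runtime = 3 h/day × 14 days = 42 h
Power = 117.6 kWh ÷ 42 h = 2.8 kW = 2800 W

2800 W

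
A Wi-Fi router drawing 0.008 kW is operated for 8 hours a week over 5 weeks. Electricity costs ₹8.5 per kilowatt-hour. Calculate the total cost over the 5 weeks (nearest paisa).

₹2.72

Runtime = 8 h/week × 5 weeks = 40 h
Energy = 0.008 kW × 40 h = 0.32 kWh
Cost = 0.32 kWh × ₹8.5/kWh = ₹2.72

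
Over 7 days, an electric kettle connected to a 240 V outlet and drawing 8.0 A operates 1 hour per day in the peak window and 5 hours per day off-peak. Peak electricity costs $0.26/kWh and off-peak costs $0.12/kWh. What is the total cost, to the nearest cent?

Power = 8.0 A × 240 V = 1920 W = 1.92 kW
Peak energy = 1.92 kW × 1 h × 7 = 13.44 kWh
Off-peak energy = 1.92 kW × 5 h × 7 = 67.2 kWh
Cost = 13.44 × $0.26 + 67.2 × $0.12 = $3.4944 + $8.064 = $11.56

$11.56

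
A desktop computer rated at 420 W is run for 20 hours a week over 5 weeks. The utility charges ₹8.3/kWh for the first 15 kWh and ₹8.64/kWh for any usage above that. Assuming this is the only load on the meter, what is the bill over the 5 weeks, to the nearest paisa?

₹357.78

Runtime = 20 h/week × 5 weeks = 100 h
Energy = 0.42 kW × 100 h = 42 kWh
Tier 1 (0–15 kWh): 15 × ₹8.3 = ₹124.5
Above 15 kWh: 27 × ₹8.64 = ₹233.28
Bill = ₹357.78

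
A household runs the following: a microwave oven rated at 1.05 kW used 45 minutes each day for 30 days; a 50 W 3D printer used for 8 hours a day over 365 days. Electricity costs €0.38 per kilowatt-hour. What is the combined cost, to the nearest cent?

microwave oven: Runtime = 45 min × 30 = 1350 min = 22.5 h
microwave oven: 1.05 kW × 22.5 h = 23.625 kWh
3D printer: Runtime = 8 h/day × 365 days = 2920 h
3D printer: 0.05 kW × 2920 h = 146 kWh
Total energy = 169.625 kWh
Cost = 169.625 × €0.38 = €64.46

€64.46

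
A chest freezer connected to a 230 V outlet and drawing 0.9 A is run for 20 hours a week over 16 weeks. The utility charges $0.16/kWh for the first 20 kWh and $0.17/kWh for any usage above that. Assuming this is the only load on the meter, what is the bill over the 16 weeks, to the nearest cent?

Power = 0.9 A × 230 V = 207 W = 0.207 kW
Runtime = 20 h/week × 16 weeks = 320 h
Energy = 0.207 kW × 320 h = 66.24 kWh
Tier 1 (0–20 kWh): 20 × $0.16 = $3.2
Above 20 kWh: 46.24 × $0.17 = $7.8608
Bill = $11.06

$11.06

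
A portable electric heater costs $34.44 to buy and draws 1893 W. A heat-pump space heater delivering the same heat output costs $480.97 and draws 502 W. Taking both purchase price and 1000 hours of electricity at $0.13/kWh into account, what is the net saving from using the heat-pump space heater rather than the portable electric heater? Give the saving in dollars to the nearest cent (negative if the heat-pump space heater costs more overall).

-$265.70

portable electric heater: $34.44 + (1893/1000) kW × 1000 h × $0.13 = $34.44 + $246.09 = $280.53
heat-pump space heater: $480.97 + (502/1000) kW × 1000 h × $0.13 = $480.97 + $65.26 = $546.23
Saving = $280.53 − $546.23 = −$265.7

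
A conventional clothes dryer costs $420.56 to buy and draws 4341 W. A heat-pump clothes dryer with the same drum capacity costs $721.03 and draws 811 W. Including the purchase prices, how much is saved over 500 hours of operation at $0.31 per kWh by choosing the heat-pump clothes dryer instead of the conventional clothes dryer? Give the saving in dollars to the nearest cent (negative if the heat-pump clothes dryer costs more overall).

conventional clothes dryer: $420.56 + (4341/1000) kW × 500 h × $0.31 = $420.56 + $672.855 = $1093.415
heat-pump clothes dryer: $721.03 + (811/1000) kW × 500 h × $0.31 = $721.03 + $125.705 = $846.735
Saving = $1093.415 − $846.735 = $246.68

$246.68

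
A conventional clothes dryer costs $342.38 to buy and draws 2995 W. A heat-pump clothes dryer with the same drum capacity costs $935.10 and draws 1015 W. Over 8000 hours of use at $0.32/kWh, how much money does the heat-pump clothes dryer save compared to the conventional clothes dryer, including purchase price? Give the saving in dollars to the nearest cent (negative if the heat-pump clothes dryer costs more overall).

$4476.08

conventional clothes dryer: $342.38 + (2995/1000) kW × 8000 h × $0.32 = $342.38 + $7667.2 = $8009.58
heat-pump clothes dryer: $935.10 + (1015/1000) kW × 8000 h × $0.32 = $935.10 + $2598.4 = $3533.5
Saving = $8009.58 − $3533.5 = $4476.08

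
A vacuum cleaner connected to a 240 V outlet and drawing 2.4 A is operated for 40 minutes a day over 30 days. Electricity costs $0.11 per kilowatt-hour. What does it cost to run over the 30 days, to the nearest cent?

$1.27

Power = 2.4 A × 240 V = 576 W = 0.576 kW
Runtime = 40 min × 30 = 1200 min = 20 h
Energy = 0.576 kW × 20 h = 11.52 kWh
Cost = 11.52 kWh × $0.11/kWh = $1.27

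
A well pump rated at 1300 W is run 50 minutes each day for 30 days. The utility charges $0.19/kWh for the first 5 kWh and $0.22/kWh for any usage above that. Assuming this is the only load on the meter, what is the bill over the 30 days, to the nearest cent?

Runtime = 50 min × 30 = 1500 min = 25 h
Energy = 1.3 kW × 25 h = 32.5 kWh
Tier 1 (0–5 kWh): 5 × $0.19 = $0.95
Above 5 kWh: 27.5 × $0.22 = $6.05
Bill = $7.00

$7.00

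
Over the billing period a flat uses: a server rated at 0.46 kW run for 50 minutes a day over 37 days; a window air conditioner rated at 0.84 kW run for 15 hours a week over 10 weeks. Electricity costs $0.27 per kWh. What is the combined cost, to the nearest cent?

$37.85

server: Runtime = 50 min × 37 = 1850 min = 30.833333… h
server: 0.46 kW × 30.833333… h = 14.183333… kWh
window air conditioner: Runtime = 15 h/week × 10 weeks = 150 h
window air conditioner: 0.84 kW × 150 h = 126 kWh
Total energy = 140.183333… kWh
Cost = 140.183333… × $0.27 = $37.85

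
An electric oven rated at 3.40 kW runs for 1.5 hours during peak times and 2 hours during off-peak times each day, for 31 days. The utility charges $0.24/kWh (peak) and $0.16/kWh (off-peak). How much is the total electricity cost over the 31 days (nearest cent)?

Peak energy = 3.4 kW × 1.5 h × 31 = 158.1 kWh
Off-peak energy = 3.4 kW × 2 h × 31 = 210.8 kWh
Cost = 158.1 × $0.24 + 210.8 × $0.16 = $37.944 + $33.728 = $71.67

$71.67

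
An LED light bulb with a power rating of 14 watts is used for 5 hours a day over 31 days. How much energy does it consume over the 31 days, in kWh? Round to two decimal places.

2.17 kWh

Runtime = 5 h/day × 31 days = 155 h
Energy = 0.014 kW × 155 h = 2.17 kWh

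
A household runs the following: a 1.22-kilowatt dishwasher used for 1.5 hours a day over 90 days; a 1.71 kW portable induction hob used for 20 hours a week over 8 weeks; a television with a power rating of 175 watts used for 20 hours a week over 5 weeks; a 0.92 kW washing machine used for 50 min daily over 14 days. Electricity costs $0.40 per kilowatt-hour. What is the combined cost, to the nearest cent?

dishwasher: Runtime = 1.5 h/day × 90 days = 135 h
dishwasher: 1.22 kW × 135 h = 164.7 kWh
portable induction hob: Runtime = 20 h/week × 8 weeks = 160 h
portable induction hob: 1.71 kW × 160 h = 273.6 kWh
television: Runtime = 20 h/week × 5 weeks = 100 h
television: 0.175 kW × 100 h = 17.5 kWh
washing machine: Runtime = 50 min × 14 = 700 min = 11.666666… h
washing machine: 0.92 kW × 11.666666… h = 10.733333… kWh
Total energy = 466.533333… kWh
Cost = 466.533333… × $0.40 = $186.61

$186.61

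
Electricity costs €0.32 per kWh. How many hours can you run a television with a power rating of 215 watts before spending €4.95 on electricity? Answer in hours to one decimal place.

Energy available = €4.95 ÷ €0.32/kWh = 15.4688 kWh
Hours = 15.4688 kWh ÷ 0.215 kW = 71.9 h

71.9 h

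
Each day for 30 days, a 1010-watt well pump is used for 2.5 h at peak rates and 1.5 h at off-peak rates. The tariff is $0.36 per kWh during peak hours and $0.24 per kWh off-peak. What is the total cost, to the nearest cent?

$38.18

Peak energy = 1.01 kW × 2.5 h × 30 = 75.75 kWh
Off-peak energy = 1.01 kW × 1.5 h × 30 = 45.45 kWh
Cost = 75.75 × $0.36 + 45.45 × $0.24 = $27.27 + $10.908 = $38.18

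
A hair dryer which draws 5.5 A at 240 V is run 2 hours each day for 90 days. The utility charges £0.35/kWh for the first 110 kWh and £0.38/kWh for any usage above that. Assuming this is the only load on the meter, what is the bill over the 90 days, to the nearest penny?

Power = 5.5 A × 240 V = 1320 W = 1.32 kW
Runtime = 2 h/day × 90 days = 180 h
Energy = 1.32 kW × 180 h = 237.6 kWh
Tier 1 (0–110 kWh): 110 × £0.35 = £38.5
Above 110 kWh: 127.6 × £0.38 = £48.488
Bill = £86.99

£86.99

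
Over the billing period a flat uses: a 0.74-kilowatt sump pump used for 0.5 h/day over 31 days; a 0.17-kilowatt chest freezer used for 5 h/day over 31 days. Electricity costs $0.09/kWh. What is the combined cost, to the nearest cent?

$3.40

sump pump: Runtime = 0.5 h/day × 31 days = 15.5 h
sump pump: 0.74 kW × 15.5 h = 11.47 kWh
chest freezer: Runtime = 5 h/day × 31 days = 155 h
chest freezer: 0.17 kW × 155 h = 26.35 kWh
Total energy = 37.82 kWh
Cost = 37.82 × $0.09 = $3.40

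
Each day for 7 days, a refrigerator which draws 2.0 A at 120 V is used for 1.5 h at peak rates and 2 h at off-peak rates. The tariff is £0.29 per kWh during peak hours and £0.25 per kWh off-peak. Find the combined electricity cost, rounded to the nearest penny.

£1.57

Power = 2.0 A × 120 V = 240 W = 0.24 kW
Peak energy = 0.24 kW × 1.5 h × 7 = 2.52 kWh
Off-peak energy = 0.24 kW × 2 h × 7 = 3.36 kWh
Cost = 2.52 × £0.29 + 3.36 × £0.25 = £0.7308 + £0.84 = £1.57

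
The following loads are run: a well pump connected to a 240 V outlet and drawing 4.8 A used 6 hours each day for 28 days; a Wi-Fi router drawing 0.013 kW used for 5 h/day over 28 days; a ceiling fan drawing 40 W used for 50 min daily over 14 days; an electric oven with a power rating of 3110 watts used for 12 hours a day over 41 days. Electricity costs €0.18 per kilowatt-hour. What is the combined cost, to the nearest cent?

€310.67

well pump: Power = 4.8 A × 240 V = 1152 W = 1.152 kW
well pump: Runtime = 6 h/day × 28 days = 168 h
well pump: 1.152 kW × 168 h = 193.536 kWh
Wi-Fi router: Runtime = 5 h/day × 28 days = 140 h
Wi-Fi router: 0.013 kW × 140 h = 1.82 kWh
ceiling fan: Runtime = 50 min × 14 = 700 min = 11.666666… h
ceiling fan: 0.04 kW × 11.666666… h = 0.466666… kWh
electric oven: Runtime = 12 h/day × 41 days = 492 h
electric oven: 3.11 kW × 492 h = 1530.12 kWh
Total energy = 1725.942666… kWh
Cost = 1725.942666… × €0.18 = €310.67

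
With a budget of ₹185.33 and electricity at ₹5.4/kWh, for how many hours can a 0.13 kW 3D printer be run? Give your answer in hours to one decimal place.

264.0 h

Energy available = ₹185.33 ÷ ₹5.4/kWh = 34.3204 kWh
Hours = 34.3204 kWh ÷ 0.13 kW = 264.0 h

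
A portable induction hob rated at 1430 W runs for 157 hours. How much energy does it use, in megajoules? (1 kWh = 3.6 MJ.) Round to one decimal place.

808.2 MJ

Energy = 1.43 kW × 157 h = 224.51 kWh
= 224.51 × 3.6 MJ = 808.2 MJ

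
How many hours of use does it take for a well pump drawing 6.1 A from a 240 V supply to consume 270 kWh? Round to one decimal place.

Power = 6.1 A × 240 V = 1464 W = 1.464 kW
Hours = 270 kWh ÷ 1.464 kW = 184.4 h

184.4 h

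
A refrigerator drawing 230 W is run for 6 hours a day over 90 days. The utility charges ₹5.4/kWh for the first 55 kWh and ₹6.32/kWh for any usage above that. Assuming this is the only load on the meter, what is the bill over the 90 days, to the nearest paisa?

Runtime = 6 h/day × 90 days = 540 h
Energy = 0.23 kW × 540 h = 124.2 kWh
Tier 1 (0–55 kWh): 55 × ₹5.4 = ₹297
Above 55 kWh: 69.2 × ₹6.32 = ₹437.344
Bill = ₹734.34

₹734.34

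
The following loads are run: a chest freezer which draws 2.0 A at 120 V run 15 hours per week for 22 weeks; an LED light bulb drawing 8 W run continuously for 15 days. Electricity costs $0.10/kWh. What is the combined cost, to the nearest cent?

$8.21

chest freezer: Power = 2.0 A × 120 V = 240 W = 0.24 kW
chest freezer: Runtime = 15 h/week × 22 weeks = 330 h
chest freezer: 0.24 kW × 330 h = 79.2 kWh
LED light bulb: Runtime = 24 h × 15 = 360 h
LED light bulb: 0.008 kW × 360 h = 2.88 kWh
Total energy = 82.08 kWh
Cost = 82.08 × $0.10 = $8.21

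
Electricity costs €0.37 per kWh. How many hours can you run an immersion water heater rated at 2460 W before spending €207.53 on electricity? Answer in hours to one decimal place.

Energy available = €207.53 ÷ €0.37/kWh = 560.8919 kWh
Hours = 560.8919 kWh ÷ 2.46 kW = 228.0 h

228.0 h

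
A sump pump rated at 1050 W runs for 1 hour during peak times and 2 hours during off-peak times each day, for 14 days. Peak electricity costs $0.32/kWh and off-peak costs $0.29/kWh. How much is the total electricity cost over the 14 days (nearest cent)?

$13.23

Peak energy = 1.05 kW × 1 h × 14 = 14.7 kWh
Off-peak energy = 1.05 kW × 2 h × 14 = 29.4 kWh
Cost = 14.7 × $0.32 + 29.4 × $0.29 = $4.704 + $8.526 = $13.23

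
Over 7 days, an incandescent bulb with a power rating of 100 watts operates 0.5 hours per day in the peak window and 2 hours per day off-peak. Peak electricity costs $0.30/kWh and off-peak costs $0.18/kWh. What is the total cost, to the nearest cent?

Peak energy = 0.1 kW × 0.5 h × 7 = 0.35 kWh
Off-peak energy = 0.1 kW × 2 h × 7 = 1.4 kWh
Cost = 0.35 × $0.30 + 1.4 × $0.18 = $0.105 + $0.252 = $0.36

$0.36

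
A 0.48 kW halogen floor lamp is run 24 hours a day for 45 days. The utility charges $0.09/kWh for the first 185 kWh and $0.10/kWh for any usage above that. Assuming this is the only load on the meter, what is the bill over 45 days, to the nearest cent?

$49.99

Runtime = 24 h × 45 = 1080 h
Energy = 0.48 kW × 1080 h = 518.4 kWh
Tier 1 (0–185 kWh): 185 × $0.09 = $16.65
Above 185 kWh: 333.4 × $0.10 = $33.34
Bill = $49.99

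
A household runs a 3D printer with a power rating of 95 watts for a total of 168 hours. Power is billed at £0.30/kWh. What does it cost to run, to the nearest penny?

£4.79

Energy = 0.095 kW × 168 h = 15.96 kWh
Cost = 15.96 kWh × £0.30/kWh = £4.79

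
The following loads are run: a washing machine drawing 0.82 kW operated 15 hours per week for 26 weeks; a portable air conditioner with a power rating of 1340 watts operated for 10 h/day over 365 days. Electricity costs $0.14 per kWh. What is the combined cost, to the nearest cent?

$729.51

washing machine: Runtime = 15 h/week × 26 weeks = 390 h
washing machine: 0.82 kW × 390 h = 319.8 kWh
portable air conditioner: Runtime = 10 h/day × 365 days = 3650 h
portable air conditioner: 1.34 kW × 3650 h = 4891 kWh
Total energy = 5210.8 kWh
Cost = 5210.8 × $0.14 = $729.51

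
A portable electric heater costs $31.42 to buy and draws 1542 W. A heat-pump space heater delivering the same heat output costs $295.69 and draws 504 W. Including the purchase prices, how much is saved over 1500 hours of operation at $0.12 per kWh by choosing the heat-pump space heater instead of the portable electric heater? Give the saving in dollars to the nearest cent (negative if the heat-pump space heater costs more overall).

-$77.43

portable electric heater: $31.42 + (1542/1000) kW × 1500 h × $0.12 = $31.42 + $277.56 = $308.98
heat-pump space heater: $295.69 + (504/1000) kW × 1500 h × $0.12 = $295.69 + $90.72 = $386.41
Saving = $308.98 − $386.41 = −$77.43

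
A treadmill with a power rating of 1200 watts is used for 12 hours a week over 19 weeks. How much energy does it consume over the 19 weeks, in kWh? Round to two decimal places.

273.60 kWh

Runtime = 12 h/week × 19 weeks = 228 h
Energy = 1.2 kW × 228 h = 273.6 kWh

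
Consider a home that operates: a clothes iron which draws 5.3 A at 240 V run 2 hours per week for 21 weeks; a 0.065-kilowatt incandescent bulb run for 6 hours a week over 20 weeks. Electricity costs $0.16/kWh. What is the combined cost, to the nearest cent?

$9.80

clothes iron: Power = 5.3 A × 240 V = 1272 W = 1.272 kW
clothes iron: Runtime = 2 h/week × 21 weeks = 42 h
clothes iron: 1.272 kW × 42 h = 53.424 kWh
incandescent bulb: Runtime = 6 h/week × 20 weeks = 120 h
incandescent bulb: 0.065 kW × 120 h = 7.8 kWh
Total energy = 61.224 kWh
Cost = 61.224 × $0.16 = $9.80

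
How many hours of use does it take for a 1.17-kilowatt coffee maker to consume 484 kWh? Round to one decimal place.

413.7 h

Hours = 484 kWh ÷ 1.17 kW = 413.7 h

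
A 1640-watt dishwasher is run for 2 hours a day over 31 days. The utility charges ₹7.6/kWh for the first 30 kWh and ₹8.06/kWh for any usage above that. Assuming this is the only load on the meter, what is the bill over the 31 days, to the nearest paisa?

Runtime = 2 h/day × 31 days = 62 h
Energy = 1.64 kW × 62 h = 101.68 kWh
Tier 1 (0–30 kWh): 30 × ₹7.6 = ₹228
Above 30 kWh: 71.68 × ₹8.06 = ₹577.7408
Bill = ₹805.74

₹805.74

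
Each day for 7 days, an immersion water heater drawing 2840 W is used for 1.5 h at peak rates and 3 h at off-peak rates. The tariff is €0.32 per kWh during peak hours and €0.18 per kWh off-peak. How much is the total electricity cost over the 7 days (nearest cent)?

Peak energy = 2.84 kW × 1.5 h × 7 = 29.82 kWh
Off-peak energy = 2.84 kW × 3 h × 7 = 59.64 kWh
Cost = 29.82 × €0.32 + 59.64 × €0.18 = €9.5424 + €10.7352 = €20.28

€20.28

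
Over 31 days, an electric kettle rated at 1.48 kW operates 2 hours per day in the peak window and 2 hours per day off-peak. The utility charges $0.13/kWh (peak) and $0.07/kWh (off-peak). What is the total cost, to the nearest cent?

Peak energy = 1.48 kW × 2 h × 31 = 91.76 kWh
Off-peak energy = 1.48 kW × 2 h × 31 = 91.76 kWh
Cost = 91.76 × $0.13 + 91.76 × $0.07 = $11.9288 + $6.4232 = $18.35

$18.35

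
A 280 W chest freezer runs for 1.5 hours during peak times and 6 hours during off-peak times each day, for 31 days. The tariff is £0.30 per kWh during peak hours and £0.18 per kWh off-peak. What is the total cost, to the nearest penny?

£13.28

Peak energy = 0.28 kW × 1.5 h × 31 = 13.02 kWh
Off-peak energy = 0.28 kW × 6 h × 31 = 52.08 kWh
Cost = 13.02 × £0.30 + 52.08 × £0.18 = £3.906 + £9.3744 = £13.28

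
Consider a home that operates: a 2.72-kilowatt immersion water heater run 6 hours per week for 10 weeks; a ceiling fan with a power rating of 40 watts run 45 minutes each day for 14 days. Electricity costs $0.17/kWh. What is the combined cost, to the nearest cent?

$27.82

immersion water heater: Runtime = 6 h/week × 10 weeks = 60 h
immersion water heater: 2.72 kW × 60 h = 163.2 kWh
ceiling fan: Runtime = 45 min × 14 = 630 min = 10.5 h
ceiling fan: 0.04 kW × 10.5 h = 0.42 kWh
Total energy = 163.62 kWh
Cost = 163.62 × $0.17 = $27.82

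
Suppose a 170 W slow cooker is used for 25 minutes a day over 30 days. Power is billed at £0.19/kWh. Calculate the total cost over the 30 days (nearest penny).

£0.40

Runtime = 25 min × 30 = 750 min = 12.5 h
Energy = 0.17 kW × 12.5 h = 2.125 kWh
Cost = 2.125 kWh × £0.19/kWh = £0.40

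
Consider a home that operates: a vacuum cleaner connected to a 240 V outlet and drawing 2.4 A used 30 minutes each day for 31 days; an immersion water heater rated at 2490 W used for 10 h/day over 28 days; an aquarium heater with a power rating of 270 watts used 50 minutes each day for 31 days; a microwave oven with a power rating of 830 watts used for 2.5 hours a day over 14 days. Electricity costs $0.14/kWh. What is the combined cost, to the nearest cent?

vacuum cleaner: Power = 2.4 A × 240 V = 576 W = 0.576 kW
vacuum cleaner: Runtime = 30 min × 31 = 930 min = 15.5 h
vacuum cleaner: 0.576 kW × 15.5 h = 8.928 kWh
immersion water heater: Runtime = 10 h/day × 28 days = 280 h
immersion water heater: 2.49 kW × 280 h = 697.2 kWh
aquarium heater: Runtime = 50 min × 31 = 1550 min = 25.833333… h
aquarium heater: 0.27 kW × 25.833333… h = 6.975 kWh
microwave oven: Runtime = 2.5 h/day × 14 days = 35 h
microwave oven: 0.83 kW × 35 h = 29.05 kWh
Total energy = 742.153 kWh
Cost = 742.153 × $0.14 = $103.90

$103.90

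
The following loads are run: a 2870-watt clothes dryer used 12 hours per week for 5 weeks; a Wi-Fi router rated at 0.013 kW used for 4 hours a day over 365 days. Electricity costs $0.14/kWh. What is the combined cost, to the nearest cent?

$26.77

clothes dryer: Runtime = 12 h/week × 5 weeks = 60 h
clothes dryer: 2.87 kW × 60 h = 172.2 kWh
Wi-Fi router: Runtime = 4 h/day × 365 days = 1460 h
Wi-Fi router: 0.013 kW × 1460 h = 18.98 kWh
Total energy = 191.18 kWh
Cost = 191.18 × $0.14 = $26.77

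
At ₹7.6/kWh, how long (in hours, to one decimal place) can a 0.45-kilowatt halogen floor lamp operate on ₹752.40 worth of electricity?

Energy available = ₹752.40 ÷ ₹7.6/kWh = 99 kWh
Hours = 99 kWh ÷ 0.45 kW = 220.0 h

220.0 h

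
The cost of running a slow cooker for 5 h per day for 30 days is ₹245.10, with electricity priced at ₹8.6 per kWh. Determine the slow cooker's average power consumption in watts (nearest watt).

Energy = ₹245.10 ÷ ₹8.6/kWh = 28.5 kWh
Runtime = 5 h/day × 30 days = 150 h
Power = 28.5 kWh ÷ 150 h = 0.19 kW = 190 W

190 W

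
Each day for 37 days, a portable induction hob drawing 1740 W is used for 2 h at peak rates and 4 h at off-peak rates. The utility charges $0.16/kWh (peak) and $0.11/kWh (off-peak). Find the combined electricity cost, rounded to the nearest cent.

Peak energy = 1.74 kW × 2 h × 37 = 128.76 kWh
Off-peak energy = 1.74 kW × 4 h × 37 = 257.52 kWh
Cost = 128.76 × $0.16 + 257.52 × $0.11 = $20.6016 + $28.3272 = $48.93

$48.93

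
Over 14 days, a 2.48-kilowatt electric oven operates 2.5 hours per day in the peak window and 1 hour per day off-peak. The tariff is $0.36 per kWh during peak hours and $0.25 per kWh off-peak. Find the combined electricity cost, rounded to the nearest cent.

$39.93

Peak energy = 2.48 kW × 2.5 h × 14 = 86.8 kWh
Off-peak energy = 2.48 kW × 1 h × 14 = 34.72 kWh
Cost = 86.8 × $0.36 + 34.72 × $0.25 = $31.248 + $8.68 = $39.93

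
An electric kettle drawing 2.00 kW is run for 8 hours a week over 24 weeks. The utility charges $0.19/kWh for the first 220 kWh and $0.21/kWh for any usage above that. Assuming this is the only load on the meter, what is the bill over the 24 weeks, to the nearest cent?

$76.24

Runtime = 8 h/week × 24 weeks = 192 h
Energy = 2 kW × 192 h = 384 kWh
Tier 1 (0–220 kWh): 220 × $0.19 = $41.8
Above 220 kWh: 164 × $0.21 = $34.44
Bill = $76.24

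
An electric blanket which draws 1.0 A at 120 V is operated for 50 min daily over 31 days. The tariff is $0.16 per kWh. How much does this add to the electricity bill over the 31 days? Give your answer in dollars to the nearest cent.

Power = 1.0 A × 120 V = 120 W = 0.12 kW
Runtime = 50 min × 31 = 1550 min = 25.833333… h
Energy = 0.12 kW × 25.833333… h = 3.1 kWh
Cost = 3.1 kWh × $0.16/kWh = $0.50

$0.50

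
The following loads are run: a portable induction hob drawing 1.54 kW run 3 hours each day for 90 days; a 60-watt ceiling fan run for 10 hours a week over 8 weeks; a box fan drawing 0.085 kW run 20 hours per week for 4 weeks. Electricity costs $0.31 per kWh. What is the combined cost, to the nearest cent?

$132.49

portable induction hob: Runtime = 3 h/day × 90 days = 270 h
portable induction hob: 1.54 kW × 270 h = 415.8 kWh
ceiling fan: Runtime = 10 h/week × 8 weeks = 80 h
ceiling fan: 0.06 kW × 80 h = 4.8 kWh
box fan: Runtime = 20 h/week × 4 weeks = 80 h
box fan: 0.085 kW × 80 h = 6.8 kWh
Total energy = 427.4 kWh
Cost = 427.4 × $0.31 = $132.49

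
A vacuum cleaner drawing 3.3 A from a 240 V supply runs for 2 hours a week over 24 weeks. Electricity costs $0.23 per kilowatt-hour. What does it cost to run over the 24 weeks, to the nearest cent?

$8.74

Power = 3.3 A × 240 V = 792 W = 0.792 kW
Runtime = 2 h/week × 24 weeks = 48 h
Energy = 0.792 kW × 48 h = 38.016 kWh
Cost = 38.016 kWh × $0.23/kWh = $8.74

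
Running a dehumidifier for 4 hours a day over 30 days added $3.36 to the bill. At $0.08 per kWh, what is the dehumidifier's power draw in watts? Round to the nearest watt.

Energy = $3.36 ÷ $0.08/kWh = 42 kWh
Runtime = 4 h/day × 30 days = 120 h
Power = 42 kWh ÷ 120 h = 0.35 kW = 350 W

350 W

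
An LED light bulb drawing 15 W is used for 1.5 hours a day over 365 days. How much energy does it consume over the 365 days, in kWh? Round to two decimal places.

8.21 kWh

Runtime = 1.5 h/day × 365 days = 547.5 h
Energy = 0.015 kW × 547.5 h = 8.2125 kWh ≈ 8.21 kWh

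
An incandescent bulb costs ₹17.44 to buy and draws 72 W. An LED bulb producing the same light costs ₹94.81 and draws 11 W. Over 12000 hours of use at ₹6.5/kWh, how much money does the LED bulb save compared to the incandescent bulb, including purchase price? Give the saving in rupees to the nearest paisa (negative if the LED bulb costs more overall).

incandescent bulb: ₹17.44 + (72/1000) kW × 12000 h × ₹6.5 = ₹17.44 + ₹5616 = ₹5633.44
LED bulb: ₹94.81 + (11/1000) kW × 12000 h × ₹6.5 = ₹94.81 + ₹858 = ₹952.81
Saving = ₹5633.44 − ₹952.81 = ₹4680.63

₹4680.63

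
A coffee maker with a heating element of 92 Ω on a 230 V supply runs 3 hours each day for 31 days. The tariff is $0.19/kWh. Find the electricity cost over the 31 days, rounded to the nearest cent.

Power = V²/R = 230²/92 = 575 W = 0.575 kW
Runtime = 3 h/day × 31 days = 93 h
Energy = 0.575 kW × 93 h = 53.475 kWh
Cost = 53.475 kWh × $0.19/kWh = $10.16

$10.16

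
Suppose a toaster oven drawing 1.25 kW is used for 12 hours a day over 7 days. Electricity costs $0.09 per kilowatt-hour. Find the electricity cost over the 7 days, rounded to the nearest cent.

Runtime = 12 h/day × 7 days = 84 h
Energy = 1.25 kW × 84 h = 105 kWh
Cost = 105 kWh × $0.09/kWh = $9.45

$9.45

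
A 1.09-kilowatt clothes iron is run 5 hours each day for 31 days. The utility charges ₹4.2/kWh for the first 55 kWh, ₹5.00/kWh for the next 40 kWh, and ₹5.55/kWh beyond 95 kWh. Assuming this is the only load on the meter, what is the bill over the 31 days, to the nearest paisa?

Runtime = 5 h/day × 31 days = 155 h
Energy = 1.09 kW × 155 h = 168.95 kWh
Tier 1 (0–55 kWh): 55 × ₹4.2 = ₹231
Tier 2 (55–95 kWh): 40 × ₹5.00 = ₹200
Above 95 kWh: 73.95 × ₹5.55 = ₹410.4225
Bill = ₹841.42

₹841.42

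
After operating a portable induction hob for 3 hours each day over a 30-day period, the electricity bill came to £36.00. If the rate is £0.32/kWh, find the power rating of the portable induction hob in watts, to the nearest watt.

Energy = £36.00 ÷ £0.32/kWh = 112.5 kWh
Runtime = 3 h/day × 30 days = 90 h
Power = 112.5 kWh ÷ 90 h = 1.25 kW = 1250 W

1250 W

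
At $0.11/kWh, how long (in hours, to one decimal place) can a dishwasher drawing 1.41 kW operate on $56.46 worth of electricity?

364.0 h

Energy available = $56.46 ÷ $0.11/kWh = 513.2727 kWh
Hours = 513.2727 kWh ÷ 1.41 kW = 364.0 h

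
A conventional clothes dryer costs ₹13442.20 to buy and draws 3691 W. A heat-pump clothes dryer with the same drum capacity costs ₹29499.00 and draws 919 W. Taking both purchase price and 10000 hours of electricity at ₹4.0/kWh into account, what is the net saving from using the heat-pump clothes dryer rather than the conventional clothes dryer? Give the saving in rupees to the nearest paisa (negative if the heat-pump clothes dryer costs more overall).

₹94823.20

conventional clothes dryer: ₹13442.20 + (3691/1000) kW × 10000 h × ₹4.0 = ₹13442.20 + ₹147640 = ₹161082.2
heat-pump clothes dryer: ₹29499.00 + (919/1000) kW × 10000 h × ₹4.0 = ₹29499.00 + ₹36760 = ₹66259
Saving = ₹161082.2 − ₹66259 = ₹94823.2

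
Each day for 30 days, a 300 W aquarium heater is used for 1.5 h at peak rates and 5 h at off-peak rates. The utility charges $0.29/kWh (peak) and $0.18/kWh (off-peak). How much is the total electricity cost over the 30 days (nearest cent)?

$12.02

Peak energy = 0.3 kW × 1.5 h × 30 = 13.5 kWh
Off-peak energy = 0.3 kW × 5 h × 30 = 45 kWh
Cost = 13.5 × $0.29 + 45 × $0.18 = $3.915 + $8.1 = $12.02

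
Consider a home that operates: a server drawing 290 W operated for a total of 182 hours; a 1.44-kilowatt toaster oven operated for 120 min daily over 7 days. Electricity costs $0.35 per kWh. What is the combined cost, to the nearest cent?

server: 0.29 kW × 182 h = 52.78 kWh
toaster oven: Runtime = 120 min × 7 = 840 min = 14 h
toaster oven: 1.44 kW × 14 h = 20.16 kWh
Total energy = 72.94 kWh
Cost = 72.94 × $0.35 = $25.53

$25.53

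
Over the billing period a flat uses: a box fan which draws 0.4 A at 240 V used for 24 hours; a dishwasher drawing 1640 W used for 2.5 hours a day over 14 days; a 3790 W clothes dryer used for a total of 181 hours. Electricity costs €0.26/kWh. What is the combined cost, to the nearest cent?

box fan: Power = 0.4 A × 240 V = 96 W = 0.096 kW
box fan: 0.096 kW × 24 h = 2.304 kWh
dishwasher: Runtime = 2.5 h/day × 14 days = 35 h
dishwasher: 1.64 kW × 35 h = 57.4 kWh
clothes dryer: 3.79 kW × 181 h = 685.99 kWh
Total energy = 745.694 kWh
Cost = 745.694 × €0.26 = €193.88

€193.88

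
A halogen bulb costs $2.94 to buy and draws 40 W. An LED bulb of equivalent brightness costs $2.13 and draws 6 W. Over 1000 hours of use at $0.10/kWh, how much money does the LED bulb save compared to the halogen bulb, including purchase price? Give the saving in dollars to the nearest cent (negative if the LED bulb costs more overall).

$4.21

halogen bulb: $2.94 + (40/1000) kW × 1000 h × $0.10 = $2.94 + $4 = $6.94
LED bulb: $2.13 + (6/1000) kW × 1000 h × $0.10 = $2.13 + $0.6 = $2.73
Saving = $6.94 − $2.73 = $4.21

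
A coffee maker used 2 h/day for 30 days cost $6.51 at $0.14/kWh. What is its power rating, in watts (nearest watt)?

775 W

Energy = $6.51 ÷ $0.14/kWh = 46.5 kWh
Runtime = 2 h/day × 30 days = 60 h
Power = 46.5 kWh ÷ 60 h = 0.775 kW = 775 W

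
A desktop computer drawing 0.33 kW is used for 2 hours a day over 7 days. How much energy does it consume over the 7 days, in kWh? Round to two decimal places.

Runtime = 2 h/day × 7 days = 14 h
Energy = 0.33 kW × 14 h = 4.62 kWh

4.62 kWh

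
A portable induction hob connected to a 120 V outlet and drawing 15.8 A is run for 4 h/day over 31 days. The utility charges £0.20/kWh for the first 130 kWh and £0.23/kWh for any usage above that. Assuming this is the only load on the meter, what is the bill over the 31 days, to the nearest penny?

£50.17

Power = 15.8 A × 120 V = 1896 W = 1.896 kW
Runtime = 4 h/day × 31 days = 124 h
Energy = 1.896 kW × 124 h = 235.104 kWh
Tier 1 (0–130 kWh): 130 × £0.20 = £26
Above 130 kWh: 105.104 × £0.23 = £24.17392
Bill = £50.17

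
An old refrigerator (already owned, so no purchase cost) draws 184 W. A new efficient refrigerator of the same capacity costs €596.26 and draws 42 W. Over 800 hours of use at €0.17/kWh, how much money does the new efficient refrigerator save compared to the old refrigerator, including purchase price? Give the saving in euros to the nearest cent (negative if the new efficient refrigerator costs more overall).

-€576.95

old refrigerator: €0.00 + (184/1000) kW × 800 h × €0.17 = €0.00 + €25.024 = €25.024
new efficient refrigerator: €596.26 + (42/1000) kW × 800 h × €0.17 = €596.26 + €5.712 = €601.972
Saving = €25.024 − €601.972 = −€576.948 → -€576.95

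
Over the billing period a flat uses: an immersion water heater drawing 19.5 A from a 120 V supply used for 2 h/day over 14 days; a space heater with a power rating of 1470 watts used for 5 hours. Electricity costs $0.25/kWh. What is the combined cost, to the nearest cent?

$18.22

immersion water heater: Power = 19.5 A × 120 V = 2340 W = 2.34 kW
immersion water heater: Runtime = 2 h/day × 14 days = 28 h
immersion water heater: 2.34 kW × 28 h = 65.52 kWh
space heater: 1.47 kW × 5 h = 7.35 kWh
Total energy = 72.87 kWh
Cost = 72.87 × $0.25 = $18.22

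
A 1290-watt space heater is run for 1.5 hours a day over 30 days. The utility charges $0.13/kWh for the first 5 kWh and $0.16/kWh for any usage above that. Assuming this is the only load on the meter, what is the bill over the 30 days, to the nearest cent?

$9.14

Runtime = 1.5 h/day × 30 days = 45 h
Energy = 1.29 kW × 45 h = 58.05 kWh
Tier 1 (0–5 kWh): 5 × $0.13 = $0.65
Above 5 kWh: 53.05 × $0.16 = $8.488
Bill = $9.14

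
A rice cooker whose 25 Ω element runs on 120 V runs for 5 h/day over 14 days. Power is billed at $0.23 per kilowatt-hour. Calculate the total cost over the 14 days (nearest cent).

$9.27

Power = V²/R = 120²/25 = 576 W = 0.576 kW
Runtime = 5 h/day × 14 days = 70 h
Energy = 0.576 kW × 70 h = 40.32 kWh
Cost = 40.32 kWh × $0.23/kWh = $9.27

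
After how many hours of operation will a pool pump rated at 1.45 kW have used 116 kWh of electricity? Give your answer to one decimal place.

Hours = 116 kWh ÷ 1.45 kW = 80.0 h

80.0 h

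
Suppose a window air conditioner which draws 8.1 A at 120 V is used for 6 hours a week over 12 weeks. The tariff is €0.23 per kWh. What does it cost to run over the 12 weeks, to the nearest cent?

€16.10

Power = 8.1 A × 120 V = 972 W = 0.972 kW
Runtime = 6 h/week × 12 weeks = 72 h
Energy = 0.972 kW × 72 h = 69.984 kWh
Cost = 69.984 kWh × €0.23/kWh = €16.10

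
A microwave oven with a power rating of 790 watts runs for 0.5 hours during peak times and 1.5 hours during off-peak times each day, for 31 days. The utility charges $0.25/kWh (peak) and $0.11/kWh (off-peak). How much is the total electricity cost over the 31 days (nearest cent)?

$7.10

Peak energy = 0.79 kW × 0.5 h × 31 = 12.245 kWh
Off-peak energy = 0.79 kW × 1.5 h × 31 = 36.735 kWh
Cost = 12.245 × $0.25 + 36.735 × $0.11 = $3.06125 + $4.04085 = $7.10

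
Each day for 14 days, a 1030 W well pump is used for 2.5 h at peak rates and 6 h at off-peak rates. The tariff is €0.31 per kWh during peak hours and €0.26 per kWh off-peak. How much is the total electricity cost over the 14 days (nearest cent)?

€33.67

Peak energy = 1.03 kW × 2.5 h × 14 = 36.05 kWh
Off-peak energy = 1.03 kW × 6 h × 14 = 86.52 kWh
Cost = 36.05 × €0.31 + 86.52 × €0.26 = €11.1755 + €22.4952 = €33.67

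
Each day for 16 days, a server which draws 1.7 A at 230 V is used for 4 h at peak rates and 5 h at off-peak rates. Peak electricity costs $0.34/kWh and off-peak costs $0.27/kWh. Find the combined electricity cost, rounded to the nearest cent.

Power = 1.7 A × 230 V = 391 W = 0.391 kW
Peak energy = 0.391 kW × 4 h × 16 = 25.024 kWh
Off-peak energy = 0.391 kW × 5 h × 16 = 31.28 kWh
Cost = 25.024 × $0.34 + 31.28 × $0.27 = $8.50816 + $8.4456 = $16.95

$16.95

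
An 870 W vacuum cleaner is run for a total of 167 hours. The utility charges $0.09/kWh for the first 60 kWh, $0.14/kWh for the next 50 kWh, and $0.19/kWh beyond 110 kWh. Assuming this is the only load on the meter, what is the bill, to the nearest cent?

Energy = 0.87 kW × 167 h = 145.29 kWh
Tier 1 (0–60 kWh): 60 × $0.09 = $5.4
Tier 2 (60–110 kWh): 50 × $0.14 = $7
Above 110 kWh: 35.29 × $0.19 = $6.7051
Bill = $19.11

$19.11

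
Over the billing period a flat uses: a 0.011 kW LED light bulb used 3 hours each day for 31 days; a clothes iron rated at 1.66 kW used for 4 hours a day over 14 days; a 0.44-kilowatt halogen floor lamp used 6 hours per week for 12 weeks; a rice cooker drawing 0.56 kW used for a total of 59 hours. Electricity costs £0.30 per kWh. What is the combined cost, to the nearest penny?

LED light bulb: Runtime = 3 h/day × 31 days = 93 h
LED light bulb: 0.011 kW × 93 h = 1.023 kWh
clothes iron: Runtime = 4 h/day × 14 days = 56 h
clothes iron: 1.66 kW × 56 h = 92.96 kWh
halogen floor lamp: Runtime = 6 h/week × 12 weeks = 72 h
halogen floor lamp: 0.44 kW × 72 h = 31.68 kWh
rice cooker: 0.56 kW × 59 h = 33.04 kWh
Total energy = 158.703 kWh
Cost = 158.703 × £0.30 = £47.61

£47.61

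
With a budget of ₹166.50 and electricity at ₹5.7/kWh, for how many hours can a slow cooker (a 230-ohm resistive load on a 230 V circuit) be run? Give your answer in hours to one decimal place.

Power = V²/R = 230²/230 = 230 W = 0.23 kW
Energy available = ₹166.50 ÷ ₹5.7/kWh = 29.2105 kWh
Hours = 29.2105 kWh ÷ 0.23 kW = 127.0 h

127.0 h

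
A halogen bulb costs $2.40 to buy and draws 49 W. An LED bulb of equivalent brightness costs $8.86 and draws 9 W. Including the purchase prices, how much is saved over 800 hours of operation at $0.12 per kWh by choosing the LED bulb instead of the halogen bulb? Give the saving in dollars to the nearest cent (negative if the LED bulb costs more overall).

halogen bulb: $2.40 + (49/1000) kW × 800 h × $0.12 = $2.40 + $4.704 = $7.104
LED bulb: $8.86 + (9/1000) kW × 800 h × $0.12 = $8.86 + $0.864 = $9.724
Saving = $7.104 − $9.724 = −$2.62

-$2.62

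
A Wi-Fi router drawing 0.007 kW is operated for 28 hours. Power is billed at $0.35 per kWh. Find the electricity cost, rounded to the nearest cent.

Energy = 0.007 kW × 28 h = 0.196 kWh
Cost = 0.196 kWh × $0.35/kWh = $0.07

$0.07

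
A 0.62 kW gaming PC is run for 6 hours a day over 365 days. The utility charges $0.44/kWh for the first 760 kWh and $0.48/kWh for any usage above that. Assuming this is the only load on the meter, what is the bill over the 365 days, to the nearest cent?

$621.34

Runtime = 6 h/day × 365 days = 2190 h
Energy = 0.62 kW × 2190 h = 1357.8 kWh
Tier 1 (0–760 kWh): 760 × $0.44 = $334.4
Above 760 kWh: 597.8 × $0.48 = $286.944
Bill = $621.34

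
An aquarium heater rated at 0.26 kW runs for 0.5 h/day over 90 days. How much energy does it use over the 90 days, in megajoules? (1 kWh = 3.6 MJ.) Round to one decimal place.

Runtime = 0.5 h/day × 90 days = 45 h
Energy = 0.26 kW × 45 h = 11.7 kWh
= 11.7 × 3.6 MJ = 42.1 MJ

42.1 MJ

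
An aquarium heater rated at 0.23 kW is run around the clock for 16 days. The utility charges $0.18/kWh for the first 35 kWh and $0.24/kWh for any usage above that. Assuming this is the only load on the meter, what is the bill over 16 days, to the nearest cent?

$19.10

Runtime = 24 h × 16 = 384 h
Energy = 0.23 kW × 384 h = 88.32 kWh
Tier 1 (0–35 kWh): 35 × $0.18 = $6.3
Above 35 kWh: 53.32 × $0.24 = $12.7968
Bill = $19.10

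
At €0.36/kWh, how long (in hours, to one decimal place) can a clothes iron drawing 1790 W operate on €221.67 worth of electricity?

344.0 h

Energy available = €221.67 ÷ €0.36/kWh = 615.75 kWh
Hours = 615.75 kWh ÷ 1.79 kW = 344.0 h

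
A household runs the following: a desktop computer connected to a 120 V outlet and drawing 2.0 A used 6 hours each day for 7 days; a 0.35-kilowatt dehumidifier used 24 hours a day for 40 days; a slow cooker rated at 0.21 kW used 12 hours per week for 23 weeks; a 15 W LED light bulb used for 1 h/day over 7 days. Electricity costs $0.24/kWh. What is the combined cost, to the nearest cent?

$96.99

desktop computer: Power = 2.0 A × 120 V = 240 W = 0.24 kW
desktop computer: Runtime = 6 h/day × 7 days = 42 h
desktop computer: 0.24 kW × 42 h = 10.08 kWh
dehumidifier: Runtime = 24 h × 40 = 960 h
dehumidifier: 0.35 kW × 960 h = 336 kWh
slow cooker: Runtime = 12 h/week × 23 weeks = 276 h
slow cooker: 0.21 kW × 276 h = 57.96 kWh
LED light bulb: Runtime = 1 h/day × 7 days = 7 h
LED light bulb: 0.015 kW × 7 h = 0.105 kWh
Total energy = 404.145 kWh
Cost = 404.145 × $0.24 = $96.99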